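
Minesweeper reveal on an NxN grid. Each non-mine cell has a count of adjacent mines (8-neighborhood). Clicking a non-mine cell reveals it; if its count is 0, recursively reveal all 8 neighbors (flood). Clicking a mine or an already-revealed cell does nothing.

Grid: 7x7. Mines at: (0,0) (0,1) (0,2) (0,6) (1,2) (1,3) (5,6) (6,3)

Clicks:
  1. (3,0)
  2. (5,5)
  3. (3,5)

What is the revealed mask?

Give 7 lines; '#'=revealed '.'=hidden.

Answer: .......
##..###
#######
#######
#######
######.
###....

Derivation:
Click 1 (3,0) count=0: revealed 35 new [(1,0) (1,1) (1,4) (1,5) (1,6) (2,0) (2,1) (2,2) (2,3) (2,4) (2,5) (2,6) (3,0) (3,1) (3,2) (3,3) (3,4) (3,5) (3,6) (4,0) (4,1) (4,2) (4,3) (4,4) (4,5) (4,6) (5,0) (5,1) (5,2) (5,3) (5,4) (5,5) (6,0) (6,1) (6,2)] -> total=35
Click 2 (5,5) count=1: revealed 0 new [(none)] -> total=35
Click 3 (3,5) count=0: revealed 0 new [(none)] -> total=35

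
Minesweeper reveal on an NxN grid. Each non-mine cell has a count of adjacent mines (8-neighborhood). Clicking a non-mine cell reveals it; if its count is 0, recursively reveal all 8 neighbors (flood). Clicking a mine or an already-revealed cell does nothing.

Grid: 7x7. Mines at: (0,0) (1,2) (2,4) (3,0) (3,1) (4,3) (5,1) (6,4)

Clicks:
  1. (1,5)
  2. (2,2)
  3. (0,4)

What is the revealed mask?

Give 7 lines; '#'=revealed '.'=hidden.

Click 1 (1,5) count=1: revealed 1 new [(1,5)] -> total=1
Click 2 (2,2) count=2: revealed 1 new [(2,2)] -> total=2
Click 3 (0,4) count=0: revealed 20 new [(0,3) (0,4) (0,5) (0,6) (1,3) (1,4) (1,6) (2,5) (2,6) (3,4) (3,5) (3,6) (4,4) (4,5) (4,6) (5,4) (5,5) (5,6) (6,5) (6,6)] -> total=22

Answer: ...####
...####
..#..##
....###
....###
....###
.....##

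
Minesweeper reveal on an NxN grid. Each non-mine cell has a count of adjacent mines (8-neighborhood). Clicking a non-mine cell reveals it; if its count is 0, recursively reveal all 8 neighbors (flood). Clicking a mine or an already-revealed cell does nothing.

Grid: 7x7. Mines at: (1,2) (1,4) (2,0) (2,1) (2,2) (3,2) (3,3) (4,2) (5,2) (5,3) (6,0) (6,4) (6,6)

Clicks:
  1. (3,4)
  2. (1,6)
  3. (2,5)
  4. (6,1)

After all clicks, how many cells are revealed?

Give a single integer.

Click 1 (3,4) count=1: revealed 1 new [(3,4)] -> total=1
Click 2 (1,6) count=0: revealed 15 new [(0,5) (0,6) (1,5) (1,6) (2,4) (2,5) (2,6) (3,5) (3,6) (4,4) (4,5) (4,6) (5,4) (5,5) (5,6)] -> total=16
Click 3 (2,5) count=1: revealed 0 new [(none)] -> total=16
Click 4 (6,1) count=2: revealed 1 new [(6,1)] -> total=17

Answer: 17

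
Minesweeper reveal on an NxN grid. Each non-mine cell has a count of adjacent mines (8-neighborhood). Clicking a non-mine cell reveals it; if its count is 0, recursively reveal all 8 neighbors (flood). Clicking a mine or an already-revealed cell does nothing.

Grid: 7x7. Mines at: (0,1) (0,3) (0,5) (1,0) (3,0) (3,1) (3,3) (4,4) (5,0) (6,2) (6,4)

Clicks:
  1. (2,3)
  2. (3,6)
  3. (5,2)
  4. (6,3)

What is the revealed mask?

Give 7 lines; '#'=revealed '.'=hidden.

Answer: .......
....###
...####
....###
.....##
..#..##
...#.##

Derivation:
Click 1 (2,3) count=1: revealed 1 new [(2,3)] -> total=1
Click 2 (3,6) count=0: revealed 15 new [(1,4) (1,5) (1,6) (2,4) (2,5) (2,6) (3,4) (3,5) (3,6) (4,5) (4,6) (5,5) (5,6) (6,5) (6,6)] -> total=16
Click 3 (5,2) count=1: revealed 1 new [(5,2)] -> total=17
Click 4 (6,3) count=2: revealed 1 new [(6,3)] -> total=18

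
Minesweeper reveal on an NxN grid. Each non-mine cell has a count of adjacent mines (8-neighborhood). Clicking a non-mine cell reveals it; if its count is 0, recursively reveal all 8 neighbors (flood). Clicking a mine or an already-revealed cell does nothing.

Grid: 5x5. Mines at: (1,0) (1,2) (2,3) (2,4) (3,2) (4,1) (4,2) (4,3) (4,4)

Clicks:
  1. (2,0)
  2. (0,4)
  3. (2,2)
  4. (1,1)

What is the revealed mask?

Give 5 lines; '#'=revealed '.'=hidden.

Answer: ...##
.#.##
#.#..
.....
.....

Derivation:
Click 1 (2,0) count=1: revealed 1 new [(2,0)] -> total=1
Click 2 (0,4) count=0: revealed 4 new [(0,3) (0,4) (1,3) (1,4)] -> total=5
Click 3 (2,2) count=3: revealed 1 new [(2,2)] -> total=6
Click 4 (1,1) count=2: revealed 1 new [(1,1)] -> total=7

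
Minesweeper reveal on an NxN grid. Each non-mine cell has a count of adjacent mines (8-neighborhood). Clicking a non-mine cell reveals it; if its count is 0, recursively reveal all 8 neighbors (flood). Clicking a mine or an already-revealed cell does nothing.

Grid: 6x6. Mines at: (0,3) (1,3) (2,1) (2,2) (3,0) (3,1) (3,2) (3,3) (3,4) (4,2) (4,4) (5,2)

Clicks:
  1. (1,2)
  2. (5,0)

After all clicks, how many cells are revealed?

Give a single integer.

Click 1 (1,2) count=4: revealed 1 new [(1,2)] -> total=1
Click 2 (5,0) count=0: revealed 4 new [(4,0) (4,1) (5,0) (5,1)] -> total=5

Answer: 5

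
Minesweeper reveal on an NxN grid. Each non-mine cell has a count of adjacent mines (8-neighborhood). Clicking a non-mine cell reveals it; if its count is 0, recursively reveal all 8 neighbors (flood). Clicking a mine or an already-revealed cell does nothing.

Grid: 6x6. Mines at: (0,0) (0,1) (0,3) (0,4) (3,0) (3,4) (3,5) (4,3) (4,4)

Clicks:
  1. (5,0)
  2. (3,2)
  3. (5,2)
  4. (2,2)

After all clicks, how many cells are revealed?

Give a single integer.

Answer: 15

Derivation:
Click 1 (5,0) count=0: revealed 6 new [(4,0) (4,1) (4,2) (5,0) (5,1) (5,2)] -> total=6
Click 2 (3,2) count=1: revealed 1 new [(3,2)] -> total=7
Click 3 (5,2) count=1: revealed 0 new [(none)] -> total=7
Click 4 (2,2) count=0: revealed 8 new [(1,1) (1,2) (1,3) (2,1) (2,2) (2,3) (3,1) (3,3)] -> total=15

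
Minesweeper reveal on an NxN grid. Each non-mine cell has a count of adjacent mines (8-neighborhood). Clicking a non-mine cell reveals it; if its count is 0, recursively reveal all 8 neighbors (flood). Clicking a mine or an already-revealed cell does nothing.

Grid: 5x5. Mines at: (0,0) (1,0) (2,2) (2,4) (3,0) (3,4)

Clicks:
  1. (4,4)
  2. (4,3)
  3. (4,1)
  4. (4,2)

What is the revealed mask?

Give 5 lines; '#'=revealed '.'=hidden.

Click 1 (4,4) count=1: revealed 1 new [(4,4)] -> total=1
Click 2 (4,3) count=1: revealed 1 new [(4,3)] -> total=2
Click 3 (4,1) count=1: revealed 1 new [(4,1)] -> total=3
Click 4 (4,2) count=0: revealed 4 new [(3,1) (3,2) (3,3) (4,2)] -> total=7

Answer: .....
.....
.....
.###.
.####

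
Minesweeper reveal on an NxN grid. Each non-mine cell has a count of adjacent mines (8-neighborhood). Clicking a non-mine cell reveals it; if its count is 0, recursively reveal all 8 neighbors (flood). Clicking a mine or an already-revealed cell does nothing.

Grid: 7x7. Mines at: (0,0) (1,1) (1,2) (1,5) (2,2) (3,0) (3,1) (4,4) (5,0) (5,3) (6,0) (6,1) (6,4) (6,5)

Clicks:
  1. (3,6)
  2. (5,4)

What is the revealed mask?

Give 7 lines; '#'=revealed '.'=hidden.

Answer: .......
.......
.....##
.....##
.....##
....###
.......

Derivation:
Click 1 (3,6) count=0: revealed 8 new [(2,5) (2,6) (3,5) (3,6) (4,5) (4,6) (5,5) (5,6)] -> total=8
Click 2 (5,4) count=4: revealed 1 new [(5,4)] -> total=9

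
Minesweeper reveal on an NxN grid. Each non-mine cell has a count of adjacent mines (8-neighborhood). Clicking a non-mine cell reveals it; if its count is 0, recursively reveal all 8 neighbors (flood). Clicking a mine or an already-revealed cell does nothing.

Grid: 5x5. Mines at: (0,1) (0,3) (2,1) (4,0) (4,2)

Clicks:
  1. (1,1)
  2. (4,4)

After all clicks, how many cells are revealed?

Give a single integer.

Click 1 (1,1) count=2: revealed 1 new [(1,1)] -> total=1
Click 2 (4,4) count=0: revealed 11 new [(1,2) (1,3) (1,4) (2,2) (2,3) (2,4) (3,2) (3,3) (3,4) (4,3) (4,4)] -> total=12

Answer: 12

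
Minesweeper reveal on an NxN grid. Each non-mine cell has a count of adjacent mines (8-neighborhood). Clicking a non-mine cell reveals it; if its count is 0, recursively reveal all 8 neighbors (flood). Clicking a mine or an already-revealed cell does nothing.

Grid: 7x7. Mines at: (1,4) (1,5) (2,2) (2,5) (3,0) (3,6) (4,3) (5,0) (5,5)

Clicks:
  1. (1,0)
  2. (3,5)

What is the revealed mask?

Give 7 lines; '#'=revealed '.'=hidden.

Answer: ####...
####...
##.....
.....#.
.......
.......
.......

Derivation:
Click 1 (1,0) count=0: revealed 10 new [(0,0) (0,1) (0,2) (0,3) (1,0) (1,1) (1,2) (1,3) (2,0) (2,1)] -> total=10
Click 2 (3,5) count=2: revealed 1 new [(3,5)] -> total=11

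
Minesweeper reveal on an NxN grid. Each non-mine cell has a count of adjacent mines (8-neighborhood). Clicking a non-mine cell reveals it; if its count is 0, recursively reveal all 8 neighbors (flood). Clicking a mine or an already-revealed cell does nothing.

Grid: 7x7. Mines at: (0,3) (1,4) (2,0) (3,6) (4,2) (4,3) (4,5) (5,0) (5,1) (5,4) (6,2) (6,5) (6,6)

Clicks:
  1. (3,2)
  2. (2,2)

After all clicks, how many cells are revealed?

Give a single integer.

Answer: 9

Derivation:
Click 1 (3,2) count=2: revealed 1 new [(3,2)] -> total=1
Click 2 (2,2) count=0: revealed 8 new [(1,1) (1,2) (1,3) (2,1) (2,2) (2,3) (3,1) (3,3)] -> total=9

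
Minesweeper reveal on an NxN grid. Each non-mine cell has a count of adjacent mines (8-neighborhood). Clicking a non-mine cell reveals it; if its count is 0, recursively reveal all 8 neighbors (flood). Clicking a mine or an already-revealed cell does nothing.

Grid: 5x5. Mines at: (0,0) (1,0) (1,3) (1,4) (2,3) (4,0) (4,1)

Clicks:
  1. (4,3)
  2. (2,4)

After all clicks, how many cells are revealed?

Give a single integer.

Answer: 7

Derivation:
Click 1 (4,3) count=0: revealed 6 new [(3,2) (3,3) (3,4) (4,2) (4,3) (4,4)] -> total=6
Click 2 (2,4) count=3: revealed 1 new [(2,4)] -> total=7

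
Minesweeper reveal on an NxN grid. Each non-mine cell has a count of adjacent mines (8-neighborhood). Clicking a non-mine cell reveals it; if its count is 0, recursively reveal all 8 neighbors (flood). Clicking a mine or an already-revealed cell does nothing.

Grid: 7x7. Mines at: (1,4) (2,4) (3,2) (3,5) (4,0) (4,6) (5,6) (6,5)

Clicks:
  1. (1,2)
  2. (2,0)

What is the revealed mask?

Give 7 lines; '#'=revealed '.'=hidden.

Answer: ####...
####...
####...
##.....
.......
.......
.......

Derivation:
Click 1 (1,2) count=0: revealed 14 new [(0,0) (0,1) (0,2) (0,3) (1,0) (1,1) (1,2) (1,3) (2,0) (2,1) (2,2) (2,3) (3,0) (3,1)] -> total=14
Click 2 (2,0) count=0: revealed 0 new [(none)] -> total=14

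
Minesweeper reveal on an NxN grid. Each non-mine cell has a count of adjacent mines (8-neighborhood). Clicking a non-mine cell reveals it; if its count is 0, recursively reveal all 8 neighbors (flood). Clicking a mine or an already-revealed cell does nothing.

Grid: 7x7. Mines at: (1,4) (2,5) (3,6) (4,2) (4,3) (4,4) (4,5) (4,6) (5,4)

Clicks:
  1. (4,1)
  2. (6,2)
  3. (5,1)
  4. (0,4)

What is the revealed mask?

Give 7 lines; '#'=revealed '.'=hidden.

Answer: #####..
####...
####...
####...
##.....
####...
####...

Derivation:
Click 1 (4,1) count=1: revealed 1 new [(4,1)] -> total=1
Click 2 (6,2) count=0: revealed 25 new [(0,0) (0,1) (0,2) (0,3) (1,0) (1,1) (1,2) (1,3) (2,0) (2,1) (2,2) (2,3) (3,0) (3,1) (3,2) (3,3) (4,0) (5,0) (5,1) (5,2) (5,3) (6,0) (6,1) (6,2) (6,3)] -> total=26
Click 3 (5,1) count=1: revealed 0 new [(none)] -> total=26
Click 4 (0,4) count=1: revealed 1 new [(0,4)] -> total=27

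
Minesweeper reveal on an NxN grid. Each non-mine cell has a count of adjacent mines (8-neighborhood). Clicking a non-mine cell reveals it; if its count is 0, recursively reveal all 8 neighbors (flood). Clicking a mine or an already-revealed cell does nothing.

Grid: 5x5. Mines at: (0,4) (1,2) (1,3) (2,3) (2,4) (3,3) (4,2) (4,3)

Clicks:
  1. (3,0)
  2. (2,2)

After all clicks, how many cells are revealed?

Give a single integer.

Answer: 11

Derivation:
Click 1 (3,0) count=0: revealed 10 new [(0,0) (0,1) (1,0) (1,1) (2,0) (2,1) (3,0) (3,1) (4,0) (4,1)] -> total=10
Click 2 (2,2) count=4: revealed 1 new [(2,2)] -> total=11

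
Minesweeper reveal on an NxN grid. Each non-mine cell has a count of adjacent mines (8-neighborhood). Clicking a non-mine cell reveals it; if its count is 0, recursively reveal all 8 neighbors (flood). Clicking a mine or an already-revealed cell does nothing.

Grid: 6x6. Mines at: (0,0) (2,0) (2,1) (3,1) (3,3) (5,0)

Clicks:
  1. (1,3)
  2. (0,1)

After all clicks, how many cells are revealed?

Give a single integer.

Answer: 26

Derivation:
Click 1 (1,3) count=0: revealed 26 new [(0,1) (0,2) (0,3) (0,4) (0,5) (1,1) (1,2) (1,3) (1,4) (1,5) (2,2) (2,3) (2,4) (2,5) (3,4) (3,5) (4,1) (4,2) (4,3) (4,4) (4,5) (5,1) (5,2) (5,3) (5,4) (5,5)] -> total=26
Click 2 (0,1) count=1: revealed 0 new [(none)] -> total=26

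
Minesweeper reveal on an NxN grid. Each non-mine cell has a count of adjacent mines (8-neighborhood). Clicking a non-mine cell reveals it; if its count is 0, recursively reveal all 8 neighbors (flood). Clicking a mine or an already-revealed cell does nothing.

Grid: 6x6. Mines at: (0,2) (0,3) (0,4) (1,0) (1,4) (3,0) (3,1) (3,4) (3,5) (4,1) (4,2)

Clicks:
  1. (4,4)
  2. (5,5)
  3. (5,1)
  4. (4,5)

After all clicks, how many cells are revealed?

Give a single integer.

Answer: 7

Derivation:
Click 1 (4,4) count=2: revealed 1 new [(4,4)] -> total=1
Click 2 (5,5) count=0: revealed 5 new [(4,3) (4,5) (5,3) (5,4) (5,5)] -> total=6
Click 3 (5,1) count=2: revealed 1 new [(5,1)] -> total=7
Click 4 (4,5) count=2: revealed 0 new [(none)] -> total=7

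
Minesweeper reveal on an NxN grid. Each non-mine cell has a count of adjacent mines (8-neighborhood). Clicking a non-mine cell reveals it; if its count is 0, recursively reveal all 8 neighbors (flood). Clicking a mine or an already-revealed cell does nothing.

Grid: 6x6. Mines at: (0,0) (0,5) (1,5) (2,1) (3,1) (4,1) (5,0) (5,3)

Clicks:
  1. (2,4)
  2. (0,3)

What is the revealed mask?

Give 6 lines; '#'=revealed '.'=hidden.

Click 1 (2,4) count=1: revealed 1 new [(2,4)] -> total=1
Click 2 (0,3) count=0: revealed 21 new [(0,1) (0,2) (0,3) (0,4) (1,1) (1,2) (1,3) (1,4) (2,2) (2,3) (2,5) (3,2) (3,3) (3,4) (3,5) (4,2) (4,3) (4,4) (4,5) (5,4) (5,5)] -> total=22

Answer: .####.
.####.
..####
..####
..####
....##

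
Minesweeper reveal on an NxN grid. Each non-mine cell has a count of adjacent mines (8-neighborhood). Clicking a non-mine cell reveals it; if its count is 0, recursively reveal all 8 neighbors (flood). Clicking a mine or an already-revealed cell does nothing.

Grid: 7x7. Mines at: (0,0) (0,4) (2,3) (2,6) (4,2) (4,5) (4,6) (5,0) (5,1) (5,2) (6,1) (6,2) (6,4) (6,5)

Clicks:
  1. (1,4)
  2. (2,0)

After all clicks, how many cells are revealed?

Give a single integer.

Answer: 12

Derivation:
Click 1 (1,4) count=2: revealed 1 new [(1,4)] -> total=1
Click 2 (2,0) count=0: revealed 11 new [(1,0) (1,1) (1,2) (2,0) (2,1) (2,2) (3,0) (3,1) (3,2) (4,0) (4,1)] -> total=12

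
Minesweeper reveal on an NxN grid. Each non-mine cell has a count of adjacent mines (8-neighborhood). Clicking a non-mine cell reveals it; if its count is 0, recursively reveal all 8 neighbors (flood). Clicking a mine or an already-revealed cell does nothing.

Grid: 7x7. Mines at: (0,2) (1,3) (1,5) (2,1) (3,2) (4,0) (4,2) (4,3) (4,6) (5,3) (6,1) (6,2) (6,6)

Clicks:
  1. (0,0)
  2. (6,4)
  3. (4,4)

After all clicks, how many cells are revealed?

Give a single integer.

Click 1 (0,0) count=0: revealed 4 new [(0,0) (0,1) (1,0) (1,1)] -> total=4
Click 2 (6,4) count=1: revealed 1 new [(6,4)] -> total=5
Click 3 (4,4) count=2: revealed 1 new [(4,4)] -> total=6

Answer: 6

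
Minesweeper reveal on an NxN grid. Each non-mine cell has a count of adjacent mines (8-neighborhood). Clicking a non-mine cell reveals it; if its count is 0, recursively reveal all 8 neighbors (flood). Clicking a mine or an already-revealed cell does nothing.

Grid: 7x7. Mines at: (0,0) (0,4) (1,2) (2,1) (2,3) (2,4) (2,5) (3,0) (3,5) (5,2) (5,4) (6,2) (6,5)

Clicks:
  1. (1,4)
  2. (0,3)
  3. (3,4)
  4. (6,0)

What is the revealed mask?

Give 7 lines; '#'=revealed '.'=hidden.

Click 1 (1,4) count=4: revealed 1 new [(1,4)] -> total=1
Click 2 (0,3) count=2: revealed 1 new [(0,3)] -> total=2
Click 3 (3,4) count=4: revealed 1 new [(3,4)] -> total=3
Click 4 (6,0) count=0: revealed 6 new [(4,0) (4,1) (5,0) (5,1) (6,0) (6,1)] -> total=9

Answer: ...#...
....#..
.......
....#..
##.....
##.....
##.....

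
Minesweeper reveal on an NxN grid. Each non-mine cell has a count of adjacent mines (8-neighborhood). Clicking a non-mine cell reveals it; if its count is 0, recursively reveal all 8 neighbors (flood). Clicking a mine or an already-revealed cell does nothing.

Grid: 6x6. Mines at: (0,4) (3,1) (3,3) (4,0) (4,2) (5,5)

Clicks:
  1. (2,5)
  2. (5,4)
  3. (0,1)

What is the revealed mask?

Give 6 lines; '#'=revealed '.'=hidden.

Answer: ####..
######
######
....##
....##
....#.

Derivation:
Click 1 (2,5) count=0: revealed 8 new [(1,4) (1,5) (2,4) (2,5) (3,4) (3,5) (4,4) (4,5)] -> total=8
Click 2 (5,4) count=1: revealed 1 new [(5,4)] -> total=9
Click 3 (0,1) count=0: revealed 12 new [(0,0) (0,1) (0,2) (0,3) (1,0) (1,1) (1,2) (1,3) (2,0) (2,1) (2,2) (2,3)] -> total=21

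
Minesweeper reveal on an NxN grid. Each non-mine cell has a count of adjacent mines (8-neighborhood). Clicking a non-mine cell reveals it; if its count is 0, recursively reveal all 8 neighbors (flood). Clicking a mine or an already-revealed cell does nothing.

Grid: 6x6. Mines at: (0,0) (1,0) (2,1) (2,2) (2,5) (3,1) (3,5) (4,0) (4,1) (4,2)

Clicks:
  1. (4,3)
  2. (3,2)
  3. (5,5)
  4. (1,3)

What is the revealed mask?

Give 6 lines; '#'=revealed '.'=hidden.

Click 1 (4,3) count=1: revealed 1 new [(4,3)] -> total=1
Click 2 (3,2) count=5: revealed 1 new [(3,2)] -> total=2
Click 3 (5,5) count=0: revealed 5 new [(4,4) (4,5) (5,3) (5,4) (5,5)] -> total=7
Click 4 (1,3) count=1: revealed 1 new [(1,3)] -> total=8

Answer: ......
...#..
......
..#...
...###
...###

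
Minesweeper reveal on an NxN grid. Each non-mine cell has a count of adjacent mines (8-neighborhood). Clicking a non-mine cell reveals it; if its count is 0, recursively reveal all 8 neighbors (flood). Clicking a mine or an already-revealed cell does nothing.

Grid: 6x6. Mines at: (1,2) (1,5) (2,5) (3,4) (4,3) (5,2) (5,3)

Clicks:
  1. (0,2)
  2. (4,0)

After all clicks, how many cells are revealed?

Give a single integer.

Click 1 (0,2) count=1: revealed 1 new [(0,2)] -> total=1
Click 2 (4,0) count=0: revealed 15 new [(0,0) (0,1) (1,0) (1,1) (2,0) (2,1) (2,2) (3,0) (3,1) (3,2) (4,0) (4,1) (4,2) (5,0) (5,1)] -> total=16

Answer: 16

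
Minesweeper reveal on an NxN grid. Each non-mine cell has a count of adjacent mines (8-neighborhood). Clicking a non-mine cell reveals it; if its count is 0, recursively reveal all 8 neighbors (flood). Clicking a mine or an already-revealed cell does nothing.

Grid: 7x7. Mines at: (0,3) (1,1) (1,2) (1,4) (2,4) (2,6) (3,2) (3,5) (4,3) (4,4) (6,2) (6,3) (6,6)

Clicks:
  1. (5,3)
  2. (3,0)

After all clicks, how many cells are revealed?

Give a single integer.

Click 1 (5,3) count=4: revealed 1 new [(5,3)] -> total=1
Click 2 (3,0) count=0: revealed 10 new [(2,0) (2,1) (3,0) (3,1) (4,0) (4,1) (5,0) (5,1) (6,0) (6,1)] -> total=11

Answer: 11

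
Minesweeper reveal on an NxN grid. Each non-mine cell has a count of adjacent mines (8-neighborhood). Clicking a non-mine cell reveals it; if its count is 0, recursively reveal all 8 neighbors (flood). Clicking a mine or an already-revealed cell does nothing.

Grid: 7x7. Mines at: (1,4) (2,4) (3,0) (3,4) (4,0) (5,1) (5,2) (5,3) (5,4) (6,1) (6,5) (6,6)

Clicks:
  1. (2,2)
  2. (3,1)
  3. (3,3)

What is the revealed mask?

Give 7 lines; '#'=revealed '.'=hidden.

Click 1 (2,2) count=0: revealed 18 new [(0,0) (0,1) (0,2) (0,3) (1,0) (1,1) (1,2) (1,3) (2,0) (2,1) (2,2) (2,3) (3,1) (3,2) (3,3) (4,1) (4,2) (4,3)] -> total=18
Click 2 (3,1) count=2: revealed 0 new [(none)] -> total=18
Click 3 (3,3) count=2: revealed 0 new [(none)] -> total=18

Answer: ####...
####...
####...
.###...
.###...
.......
.......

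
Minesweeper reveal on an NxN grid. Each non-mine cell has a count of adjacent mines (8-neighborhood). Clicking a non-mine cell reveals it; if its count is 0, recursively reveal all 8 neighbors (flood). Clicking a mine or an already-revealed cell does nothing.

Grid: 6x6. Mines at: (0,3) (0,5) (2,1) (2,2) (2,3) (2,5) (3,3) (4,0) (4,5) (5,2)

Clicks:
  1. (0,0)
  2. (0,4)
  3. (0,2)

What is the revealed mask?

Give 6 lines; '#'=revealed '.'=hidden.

Answer: ###.#.
###...
......
......
......
......

Derivation:
Click 1 (0,0) count=0: revealed 6 new [(0,0) (0,1) (0,2) (1,0) (1,1) (1,2)] -> total=6
Click 2 (0,4) count=2: revealed 1 new [(0,4)] -> total=7
Click 3 (0,2) count=1: revealed 0 new [(none)] -> total=7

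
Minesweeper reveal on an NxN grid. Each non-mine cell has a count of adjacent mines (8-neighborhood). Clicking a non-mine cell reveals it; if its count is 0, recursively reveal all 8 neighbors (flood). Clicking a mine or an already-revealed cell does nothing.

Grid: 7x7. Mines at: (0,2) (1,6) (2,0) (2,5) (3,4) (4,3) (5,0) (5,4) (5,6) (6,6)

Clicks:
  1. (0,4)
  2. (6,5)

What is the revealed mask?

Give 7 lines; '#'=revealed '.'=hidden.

Answer: ...###.
...###.
.......
.......
.......
.......
.....#.

Derivation:
Click 1 (0,4) count=0: revealed 6 new [(0,3) (0,4) (0,5) (1,3) (1,4) (1,5)] -> total=6
Click 2 (6,5) count=3: revealed 1 new [(6,5)] -> total=7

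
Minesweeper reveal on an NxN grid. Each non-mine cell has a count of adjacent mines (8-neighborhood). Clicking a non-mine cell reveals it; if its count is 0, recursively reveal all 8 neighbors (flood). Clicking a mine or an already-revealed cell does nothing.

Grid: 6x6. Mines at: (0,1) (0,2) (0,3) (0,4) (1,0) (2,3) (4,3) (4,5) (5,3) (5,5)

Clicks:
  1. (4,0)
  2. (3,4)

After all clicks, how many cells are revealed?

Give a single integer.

Answer: 13

Derivation:
Click 1 (4,0) count=0: revealed 12 new [(2,0) (2,1) (2,2) (3,0) (3,1) (3,2) (4,0) (4,1) (4,2) (5,0) (5,1) (5,2)] -> total=12
Click 2 (3,4) count=3: revealed 1 new [(3,4)] -> total=13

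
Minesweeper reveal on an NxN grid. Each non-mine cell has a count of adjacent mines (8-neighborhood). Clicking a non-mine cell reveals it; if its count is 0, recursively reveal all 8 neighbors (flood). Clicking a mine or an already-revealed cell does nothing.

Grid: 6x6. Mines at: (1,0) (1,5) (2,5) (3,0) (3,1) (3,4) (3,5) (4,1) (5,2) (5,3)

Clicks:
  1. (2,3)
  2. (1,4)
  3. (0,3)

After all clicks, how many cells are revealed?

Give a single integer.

Answer: 12

Derivation:
Click 1 (2,3) count=1: revealed 1 new [(2,3)] -> total=1
Click 2 (1,4) count=2: revealed 1 new [(1,4)] -> total=2
Click 3 (0,3) count=0: revealed 10 new [(0,1) (0,2) (0,3) (0,4) (1,1) (1,2) (1,3) (2,1) (2,2) (2,4)] -> total=12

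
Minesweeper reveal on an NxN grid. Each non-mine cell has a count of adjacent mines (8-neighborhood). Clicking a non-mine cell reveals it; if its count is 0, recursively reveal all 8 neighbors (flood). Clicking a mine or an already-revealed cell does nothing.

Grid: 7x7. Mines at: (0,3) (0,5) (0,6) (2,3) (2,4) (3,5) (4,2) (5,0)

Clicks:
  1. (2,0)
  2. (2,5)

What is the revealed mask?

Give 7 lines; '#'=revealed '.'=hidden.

Click 1 (2,0) count=0: revealed 14 new [(0,0) (0,1) (0,2) (1,0) (1,1) (1,2) (2,0) (2,1) (2,2) (3,0) (3,1) (3,2) (4,0) (4,1)] -> total=14
Click 2 (2,5) count=2: revealed 1 new [(2,5)] -> total=15

Answer: ###....
###....
###..#.
###....
##.....
.......
.......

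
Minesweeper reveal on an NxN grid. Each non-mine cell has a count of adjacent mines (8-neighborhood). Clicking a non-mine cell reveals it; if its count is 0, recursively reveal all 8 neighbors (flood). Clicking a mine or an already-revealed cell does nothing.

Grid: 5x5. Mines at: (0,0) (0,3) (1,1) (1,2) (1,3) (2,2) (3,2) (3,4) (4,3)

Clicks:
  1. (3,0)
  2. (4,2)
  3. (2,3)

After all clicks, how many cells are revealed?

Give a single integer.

Answer: 8

Derivation:
Click 1 (3,0) count=0: revealed 6 new [(2,0) (2,1) (3,0) (3,1) (4,0) (4,1)] -> total=6
Click 2 (4,2) count=2: revealed 1 new [(4,2)] -> total=7
Click 3 (2,3) count=5: revealed 1 new [(2,3)] -> total=8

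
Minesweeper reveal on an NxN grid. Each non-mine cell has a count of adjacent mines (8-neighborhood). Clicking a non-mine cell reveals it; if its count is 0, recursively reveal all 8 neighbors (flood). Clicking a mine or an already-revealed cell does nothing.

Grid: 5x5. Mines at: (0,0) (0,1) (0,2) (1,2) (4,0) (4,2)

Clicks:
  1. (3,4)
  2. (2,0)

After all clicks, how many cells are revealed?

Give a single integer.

Answer: 16

Derivation:
Click 1 (3,4) count=0: revealed 10 new [(0,3) (0,4) (1,3) (1,4) (2,3) (2,4) (3,3) (3,4) (4,3) (4,4)] -> total=10
Click 2 (2,0) count=0: revealed 6 new [(1,0) (1,1) (2,0) (2,1) (3,0) (3,1)] -> total=16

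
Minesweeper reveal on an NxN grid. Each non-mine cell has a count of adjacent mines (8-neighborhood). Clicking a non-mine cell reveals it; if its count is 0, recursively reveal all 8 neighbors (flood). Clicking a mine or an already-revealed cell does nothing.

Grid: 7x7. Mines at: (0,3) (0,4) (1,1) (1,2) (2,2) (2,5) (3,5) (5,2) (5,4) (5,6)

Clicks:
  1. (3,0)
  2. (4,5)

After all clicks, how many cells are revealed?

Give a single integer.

Answer: 11

Derivation:
Click 1 (3,0) count=0: revealed 10 new [(2,0) (2,1) (3,0) (3,1) (4,0) (4,1) (5,0) (5,1) (6,0) (6,1)] -> total=10
Click 2 (4,5) count=3: revealed 1 new [(4,5)] -> total=11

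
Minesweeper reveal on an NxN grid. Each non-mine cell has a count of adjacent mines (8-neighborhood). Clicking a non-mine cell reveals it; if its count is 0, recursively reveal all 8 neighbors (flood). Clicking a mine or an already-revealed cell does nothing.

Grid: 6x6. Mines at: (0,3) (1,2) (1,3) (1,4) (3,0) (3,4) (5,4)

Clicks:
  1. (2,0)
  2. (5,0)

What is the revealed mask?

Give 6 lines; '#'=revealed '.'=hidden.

Click 1 (2,0) count=1: revealed 1 new [(2,0)] -> total=1
Click 2 (5,0) count=0: revealed 14 new [(2,1) (2,2) (2,3) (3,1) (3,2) (3,3) (4,0) (4,1) (4,2) (4,3) (5,0) (5,1) (5,2) (5,3)] -> total=15

Answer: ......
......
####..
.###..
####..
####..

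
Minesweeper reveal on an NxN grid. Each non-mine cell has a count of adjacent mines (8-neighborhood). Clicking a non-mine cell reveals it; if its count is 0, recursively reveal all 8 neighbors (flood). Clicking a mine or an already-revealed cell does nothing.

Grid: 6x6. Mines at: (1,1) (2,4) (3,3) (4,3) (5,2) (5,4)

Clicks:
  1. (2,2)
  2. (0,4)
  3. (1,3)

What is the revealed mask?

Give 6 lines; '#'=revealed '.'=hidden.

Click 1 (2,2) count=2: revealed 1 new [(2,2)] -> total=1
Click 2 (0,4) count=0: revealed 8 new [(0,2) (0,3) (0,4) (0,5) (1,2) (1,3) (1,4) (1,5)] -> total=9
Click 3 (1,3) count=1: revealed 0 new [(none)] -> total=9

Answer: ..####
..####
..#...
......
......
......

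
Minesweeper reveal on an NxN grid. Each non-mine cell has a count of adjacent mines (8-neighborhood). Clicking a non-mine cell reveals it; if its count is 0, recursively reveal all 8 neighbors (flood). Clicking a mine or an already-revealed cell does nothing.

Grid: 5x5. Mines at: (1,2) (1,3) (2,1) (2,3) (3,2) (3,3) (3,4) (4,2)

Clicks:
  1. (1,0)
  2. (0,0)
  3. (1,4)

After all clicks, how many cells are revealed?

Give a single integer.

Answer: 5

Derivation:
Click 1 (1,0) count=1: revealed 1 new [(1,0)] -> total=1
Click 2 (0,0) count=0: revealed 3 new [(0,0) (0,1) (1,1)] -> total=4
Click 3 (1,4) count=2: revealed 1 new [(1,4)] -> total=5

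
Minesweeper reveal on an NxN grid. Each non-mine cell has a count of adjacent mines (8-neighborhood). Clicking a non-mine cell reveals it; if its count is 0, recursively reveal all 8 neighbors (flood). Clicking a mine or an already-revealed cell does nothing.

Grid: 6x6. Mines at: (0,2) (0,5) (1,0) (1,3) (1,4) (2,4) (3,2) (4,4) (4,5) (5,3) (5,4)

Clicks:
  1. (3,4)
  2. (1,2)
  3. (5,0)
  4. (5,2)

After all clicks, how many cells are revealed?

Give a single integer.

Answer: 12

Derivation:
Click 1 (3,4) count=3: revealed 1 new [(3,4)] -> total=1
Click 2 (1,2) count=2: revealed 1 new [(1,2)] -> total=2
Click 3 (5,0) count=0: revealed 10 new [(2,0) (2,1) (3,0) (3,1) (4,0) (4,1) (4,2) (5,0) (5,1) (5,2)] -> total=12
Click 4 (5,2) count=1: revealed 0 new [(none)] -> total=12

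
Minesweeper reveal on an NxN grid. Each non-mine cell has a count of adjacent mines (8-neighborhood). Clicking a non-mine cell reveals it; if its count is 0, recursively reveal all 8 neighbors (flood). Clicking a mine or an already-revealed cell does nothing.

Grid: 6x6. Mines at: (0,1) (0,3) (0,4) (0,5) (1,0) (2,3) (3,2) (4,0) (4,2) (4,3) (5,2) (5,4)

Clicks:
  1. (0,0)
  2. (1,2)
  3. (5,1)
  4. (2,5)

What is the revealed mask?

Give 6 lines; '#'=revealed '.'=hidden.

Click 1 (0,0) count=2: revealed 1 new [(0,0)] -> total=1
Click 2 (1,2) count=3: revealed 1 new [(1,2)] -> total=2
Click 3 (5,1) count=3: revealed 1 new [(5,1)] -> total=3
Click 4 (2,5) count=0: revealed 8 new [(1,4) (1,5) (2,4) (2,5) (3,4) (3,5) (4,4) (4,5)] -> total=11

Answer: #.....
..#.##
....##
....##
....##
.#....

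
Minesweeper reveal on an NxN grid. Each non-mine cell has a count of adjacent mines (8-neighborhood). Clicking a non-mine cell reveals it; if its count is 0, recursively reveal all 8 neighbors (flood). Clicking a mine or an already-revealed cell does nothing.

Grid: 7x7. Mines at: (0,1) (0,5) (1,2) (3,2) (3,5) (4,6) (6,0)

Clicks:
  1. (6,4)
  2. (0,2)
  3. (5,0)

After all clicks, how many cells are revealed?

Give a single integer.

Click 1 (6,4) count=0: revealed 17 new [(4,1) (4,2) (4,3) (4,4) (4,5) (5,1) (5,2) (5,3) (5,4) (5,5) (5,6) (6,1) (6,2) (6,3) (6,4) (6,5) (6,6)] -> total=17
Click 2 (0,2) count=2: revealed 1 new [(0,2)] -> total=18
Click 3 (5,0) count=1: revealed 1 new [(5,0)] -> total=19

Answer: 19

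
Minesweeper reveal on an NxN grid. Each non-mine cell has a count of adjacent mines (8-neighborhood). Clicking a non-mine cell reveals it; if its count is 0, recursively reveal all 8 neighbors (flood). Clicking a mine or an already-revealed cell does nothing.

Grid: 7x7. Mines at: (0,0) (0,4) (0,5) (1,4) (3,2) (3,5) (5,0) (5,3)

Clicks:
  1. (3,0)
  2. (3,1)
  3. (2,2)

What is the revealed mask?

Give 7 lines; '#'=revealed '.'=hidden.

Answer: .......
##.....
###....
##.....
##.....
.......
.......

Derivation:
Click 1 (3,0) count=0: revealed 8 new [(1,0) (1,1) (2,0) (2,1) (3,0) (3,1) (4,0) (4,1)] -> total=8
Click 2 (3,1) count=1: revealed 0 new [(none)] -> total=8
Click 3 (2,2) count=1: revealed 1 new [(2,2)] -> total=9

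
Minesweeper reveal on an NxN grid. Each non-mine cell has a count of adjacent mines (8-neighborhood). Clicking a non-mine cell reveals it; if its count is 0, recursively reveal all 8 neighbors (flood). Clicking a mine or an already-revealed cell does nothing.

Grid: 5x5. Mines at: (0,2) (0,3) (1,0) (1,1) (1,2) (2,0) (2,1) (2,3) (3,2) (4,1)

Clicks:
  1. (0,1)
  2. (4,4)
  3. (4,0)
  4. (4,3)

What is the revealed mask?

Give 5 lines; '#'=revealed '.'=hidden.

Answer: .#...
.....
.....
...##
#..##

Derivation:
Click 1 (0,1) count=4: revealed 1 new [(0,1)] -> total=1
Click 2 (4,4) count=0: revealed 4 new [(3,3) (3,4) (4,3) (4,4)] -> total=5
Click 3 (4,0) count=1: revealed 1 new [(4,0)] -> total=6
Click 4 (4,3) count=1: revealed 0 new [(none)] -> total=6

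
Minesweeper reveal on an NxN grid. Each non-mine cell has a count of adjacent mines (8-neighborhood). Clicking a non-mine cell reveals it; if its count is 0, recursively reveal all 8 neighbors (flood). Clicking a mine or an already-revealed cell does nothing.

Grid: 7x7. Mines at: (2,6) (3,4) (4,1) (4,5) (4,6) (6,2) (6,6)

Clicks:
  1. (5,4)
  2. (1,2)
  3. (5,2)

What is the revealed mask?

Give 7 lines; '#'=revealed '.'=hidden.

Click 1 (5,4) count=1: revealed 1 new [(5,4)] -> total=1
Click 2 (1,2) count=0: revealed 24 new [(0,0) (0,1) (0,2) (0,3) (0,4) (0,5) (0,6) (1,0) (1,1) (1,2) (1,3) (1,4) (1,5) (1,6) (2,0) (2,1) (2,2) (2,3) (2,4) (2,5) (3,0) (3,1) (3,2) (3,3)] -> total=25
Click 3 (5,2) count=2: revealed 1 new [(5,2)] -> total=26

Answer: #######
#######
######.
####...
.......
..#.#..
.......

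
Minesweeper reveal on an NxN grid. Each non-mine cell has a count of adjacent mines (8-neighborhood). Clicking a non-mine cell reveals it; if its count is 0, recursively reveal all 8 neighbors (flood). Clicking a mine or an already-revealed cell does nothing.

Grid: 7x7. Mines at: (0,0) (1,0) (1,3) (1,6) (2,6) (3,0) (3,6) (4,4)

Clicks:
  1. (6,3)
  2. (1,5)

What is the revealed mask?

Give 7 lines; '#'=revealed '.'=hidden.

Click 1 (6,3) count=0: revealed 26 new [(2,1) (2,2) (2,3) (3,1) (3,2) (3,3) (4,0) (4,1) (4,2) (4,3) (4,5) (4,6) (5,0) (5,1) (5,2) (5,3) (5,4) (5,5) (5,6) (6,0) (6,1) (6,2) (6,3) (6,4) (6,5) (6,6)] -> total=26
Click 2 (1,5) count=2: revealed 1 new [(1,5)] -> total=27

Answer: .......
.....#.
.###...
.###...
####.##
#######
#######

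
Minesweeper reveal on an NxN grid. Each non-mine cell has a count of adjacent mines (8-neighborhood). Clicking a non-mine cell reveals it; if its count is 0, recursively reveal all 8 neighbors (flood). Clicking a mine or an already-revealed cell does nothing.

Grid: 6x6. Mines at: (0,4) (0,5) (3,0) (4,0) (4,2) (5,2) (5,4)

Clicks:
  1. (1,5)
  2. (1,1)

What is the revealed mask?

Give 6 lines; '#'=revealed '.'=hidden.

Answer: ####..
######
######
.#####
...###
......

Derivation:
Click 1 (1,5) count=2: revealed 1 new [(1,5)] -> total=1
Click 2 (1,1) count=0: revealed 23 new [(0,0) (0,1) (0,2) (0,3) (1,0) (1,1) (1,2) (1,3) (1,4) (2,0) (2,1) (2,2) (2,3) (2,4) (2,5) (3,1) (3,2) (3,3) (3,4) (3,5) (4,3) (4,4) (4,5)] -> total=24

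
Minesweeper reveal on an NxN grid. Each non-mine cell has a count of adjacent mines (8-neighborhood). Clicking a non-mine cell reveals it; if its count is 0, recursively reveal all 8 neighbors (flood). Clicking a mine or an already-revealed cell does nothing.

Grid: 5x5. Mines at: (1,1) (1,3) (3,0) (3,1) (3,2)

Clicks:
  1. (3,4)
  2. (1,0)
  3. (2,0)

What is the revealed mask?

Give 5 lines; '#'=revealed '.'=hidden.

Answer: .....
#....
#..##
...##
...##

Derivation:
Click 1 (3,4) count=0: revealed 6 new [(2,3) (2,4) (3,3) (3,4) (4,3) (4,4)] -> total=6
Click 2 (1,0) count=1: revealed 1 new [(1,0)] -> total=7
Click 3 (2,0) count=3: revealed 1 new [(2,0)] -> total=8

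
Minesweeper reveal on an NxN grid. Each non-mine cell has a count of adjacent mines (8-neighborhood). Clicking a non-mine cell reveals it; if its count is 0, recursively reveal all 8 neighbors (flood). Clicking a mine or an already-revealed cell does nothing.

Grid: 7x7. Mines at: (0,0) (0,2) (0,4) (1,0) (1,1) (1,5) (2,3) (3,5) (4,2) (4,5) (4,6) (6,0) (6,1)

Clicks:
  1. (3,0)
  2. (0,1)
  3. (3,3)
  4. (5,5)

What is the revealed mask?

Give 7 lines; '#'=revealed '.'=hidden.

Click 1 (3,0) count=0: revealed 8 new [(2,0) (2,1) (3,0) (3,1) (4,0) (4,1) (5,0) (5,1)] -> total=8
Click 2 (0,1) count=4: revealed 1 new [(0,1)] -> total=9
Click 3 (3,3) count=2: revealed 1 new [(3,3)] -> total=10
Click 4 (5,5) count=2: revealed 1 new [(5,5)] -> total=11

Answer: .#.....
.......
##.....
##.#...
##.....
##...#.
.......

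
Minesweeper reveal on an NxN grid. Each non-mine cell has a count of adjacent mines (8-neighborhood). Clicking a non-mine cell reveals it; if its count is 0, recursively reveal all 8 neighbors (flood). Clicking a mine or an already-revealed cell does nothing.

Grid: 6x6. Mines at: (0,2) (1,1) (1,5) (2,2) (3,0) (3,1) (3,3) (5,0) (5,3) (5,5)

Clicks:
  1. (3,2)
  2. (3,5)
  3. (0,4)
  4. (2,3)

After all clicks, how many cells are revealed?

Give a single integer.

Click 1 (3,2) count=3: revealed 1 new [(3,2)] -> total=1
Click 2 (3,5) count=0: revealed 6 new [(2,4) (2,5) (3,4) (3,5) (4,4) (4,5)] -> total=7
Click 3 (0,4) count=1: revealed 1 new [(0,4)] -> total=8
Click 4 (2,3) count=2: revealed 1 new [(2,3)] -> total=9

Answer: 9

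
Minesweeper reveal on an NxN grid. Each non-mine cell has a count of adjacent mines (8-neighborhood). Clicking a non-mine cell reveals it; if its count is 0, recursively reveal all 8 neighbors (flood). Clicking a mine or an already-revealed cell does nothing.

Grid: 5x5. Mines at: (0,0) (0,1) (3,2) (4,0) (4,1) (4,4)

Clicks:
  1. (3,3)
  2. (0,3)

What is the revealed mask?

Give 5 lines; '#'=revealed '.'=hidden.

Click 1 (3,3) count=2: revealed 1 new [(3,3)] -> total=1
Click 2 (0,3) count=0: revealed 10 new [(0,2) (0,3) (0,4) (1,2) (1,3) (1,4) (2,2) (2,3) (2,4) (3,4)] -> total=11

Answer: ..###
..###
..###
...##
.....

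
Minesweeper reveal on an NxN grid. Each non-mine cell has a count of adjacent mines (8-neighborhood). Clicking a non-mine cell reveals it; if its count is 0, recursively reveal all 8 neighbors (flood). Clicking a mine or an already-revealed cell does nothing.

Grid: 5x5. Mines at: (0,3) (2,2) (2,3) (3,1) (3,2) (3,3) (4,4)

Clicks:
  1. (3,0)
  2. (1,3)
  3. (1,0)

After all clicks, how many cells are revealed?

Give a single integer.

Click 1 (3,0) count=1: revealed 1 new [(3,0)] -> total=1
Click 2 (1,3) count=3: revealed 1 new [(1,3)] -> total=2
Click 3 (1,0) count=0: revealed 8 new [(0,0) (0,1) (0,2) (1,0) (1,1) (1,2) (2,0) (2,1)] -> total=10

Answer: 10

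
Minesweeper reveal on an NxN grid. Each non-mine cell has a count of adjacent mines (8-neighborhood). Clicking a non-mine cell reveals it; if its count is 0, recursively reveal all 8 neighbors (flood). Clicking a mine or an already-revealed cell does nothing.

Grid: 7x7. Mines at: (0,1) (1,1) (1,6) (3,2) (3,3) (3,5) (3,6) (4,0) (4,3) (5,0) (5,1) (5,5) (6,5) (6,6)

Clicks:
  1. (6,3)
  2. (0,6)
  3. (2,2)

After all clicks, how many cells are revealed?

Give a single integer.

Answer: 8

Derivation:
Click 1 (6,3) count=0: revealed 6 new [(5,2) (5,3) (5,4) (6,2) (6,3) (6,4)] -> total=6
Click 2 (0,6) count=1: revealed 1 new [(0,6)] -> total=7
Click 3 (2,2) count=3: revealed 1 new [(2,2)] -> total=8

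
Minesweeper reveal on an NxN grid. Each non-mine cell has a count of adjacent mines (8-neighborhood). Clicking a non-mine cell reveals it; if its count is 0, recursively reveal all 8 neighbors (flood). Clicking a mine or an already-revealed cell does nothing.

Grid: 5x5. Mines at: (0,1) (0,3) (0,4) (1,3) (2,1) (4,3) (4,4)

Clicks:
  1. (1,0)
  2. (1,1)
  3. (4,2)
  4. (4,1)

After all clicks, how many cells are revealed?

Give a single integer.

Answer: 8

Derivation:
Click 1 (1,0) count=2: revealed 1 new [(1,0)] -> total=1
Click 2 (1,1) count=2: revealed 1 new [(1,1)] -> total=2
Click 3 (4,2) count=1: revealed 1 new [(4,2)] -> total=3
Click 4 (4,1) count=0: revealed 5 new [(3,0) (3,1) (3,2) (4,0) (4,1)] -> total=8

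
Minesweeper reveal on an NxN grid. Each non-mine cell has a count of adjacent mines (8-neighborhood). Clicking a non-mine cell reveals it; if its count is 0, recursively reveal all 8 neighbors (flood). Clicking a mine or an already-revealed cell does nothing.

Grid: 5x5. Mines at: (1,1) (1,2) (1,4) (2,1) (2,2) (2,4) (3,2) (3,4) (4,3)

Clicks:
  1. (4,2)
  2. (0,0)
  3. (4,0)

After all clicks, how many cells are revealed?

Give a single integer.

Click 1 (4,2) count=2: revealed 1 new [(4,2)] -> total=1
Click 2 (0,0) count=1: revealed 1 new [(0,0)] -> total=2
Click 3 (4,0) count=0: revealed 4 new [(3,0) (3,1) (4,0) (4,1)] -> total=6

Answer: 6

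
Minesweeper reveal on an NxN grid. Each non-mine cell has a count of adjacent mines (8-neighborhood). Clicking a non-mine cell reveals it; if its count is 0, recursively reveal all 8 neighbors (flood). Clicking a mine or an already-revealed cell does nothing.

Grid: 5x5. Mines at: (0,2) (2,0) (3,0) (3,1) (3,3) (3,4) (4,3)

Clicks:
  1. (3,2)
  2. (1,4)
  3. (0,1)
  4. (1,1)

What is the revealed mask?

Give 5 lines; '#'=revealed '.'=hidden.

Answer: .#.##
.#.##
...##
..#..
.....

Derivation:
Click 1 (3,2) count=3: revealed 1 new [(3,2)] -> total=1
Click 2 (1,4) count=0: revealed 6 new [(0,3) (0,4) (1,3) (1,4) (2,3) (2,4)] -> total=7
Click 3 (0,1) count=1: revealed 1 new [(0,1)] -> total=8
Click 4 (1,1) count=2: revealed 1 new [(1,1)] -> total=9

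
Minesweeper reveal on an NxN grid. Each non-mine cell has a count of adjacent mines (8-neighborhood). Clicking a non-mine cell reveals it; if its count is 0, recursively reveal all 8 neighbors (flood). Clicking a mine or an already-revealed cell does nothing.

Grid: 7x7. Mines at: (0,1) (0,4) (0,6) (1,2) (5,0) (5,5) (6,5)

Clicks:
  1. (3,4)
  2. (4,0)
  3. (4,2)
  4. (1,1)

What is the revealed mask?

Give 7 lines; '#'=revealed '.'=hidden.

Click 1 (3,4) count=0: revealed 35 new [(1,0) (1,1) (1,3) (1,4) (1,5) (1,6) (2,0) (2,1) (2,2) (2,3) (2,4) (2,5) (2,6) (3,0) (3,1) (3,2) (3,3) (3,4) (3,5) (3,6) (4,0) (4,1) (4,2) (4,3) (4,4) (4,5) (4,6) (5,1) (5,2) (5,3) (5,4) (6,1) (6,2) (6,3) (6,4)] -> total=35
Click 2 (4,0) count=1: revealed 0 new [(none)] -> total=35
Click 3 (4,2) count=0: revealed 0 new [(none)] -> total=35
Click 4 (1,1) count=2: revealed 0 new [(none)] -> total=35

Answer: .......
##.####
#######
#######
#######
.####..
.####..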